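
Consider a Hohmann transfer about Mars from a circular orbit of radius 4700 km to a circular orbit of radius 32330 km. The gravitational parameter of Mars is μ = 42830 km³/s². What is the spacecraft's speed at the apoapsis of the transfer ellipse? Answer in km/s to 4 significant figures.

Transfer-ellipse semi-major axis a_t = (r₁ + r₂)/2 = (4700 + 32330)/2 = 18515 km.
At apoapsis, r = 32330 km.
Applying v² = μ(2/r − 1/a_t): v = 0.5799 km/s.

v = 0.5799 km/s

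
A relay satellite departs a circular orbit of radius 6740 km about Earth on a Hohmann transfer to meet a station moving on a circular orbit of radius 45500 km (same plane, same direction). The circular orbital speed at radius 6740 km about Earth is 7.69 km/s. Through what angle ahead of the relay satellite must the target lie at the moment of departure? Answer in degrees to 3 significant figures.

φ = 102°

From the circular-orbit relation v² = μ/r at r = 6740 km: μ = v²r = (7.69)² × 6740 = 3.98577×10^5 km³/s².
The Hohmann ellipse has a_t = (r₁ + r₂)/2 = 26120 km.
The half-period of the transfer ellipse is t = π√(a_t³/μ) = 21006 s.
Target angular speed ω₂ = √(μ/r₂³) = 6.5049×10^-5 rad/s.
Angle swept by the target during transfer: ω₂·t = 1.3664 rad = 78.29°.
The relay satellite traverses 180° on the transfer ellipse, so the target must lead by 180° − 78.29° = 102°.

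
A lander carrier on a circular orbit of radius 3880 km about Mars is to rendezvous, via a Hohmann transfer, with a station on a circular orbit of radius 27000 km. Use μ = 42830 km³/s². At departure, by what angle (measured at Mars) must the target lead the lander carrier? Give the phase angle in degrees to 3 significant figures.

Semi-major axis of the transfer orbit: a_t = (3880 + 27000)/2 = 15440 km.
Transfer time t = π√(a_t³/μ) = 29123.7 s.
Target angular speed ω₂ = √(μ/r₂³) = 4.66475×10^-5 rad/s.
Angle swept by the target during transfer: ω₂·t = 1.3585 rad = 77.84°.
Arrival is 180° from departure on the ellipse, so φ = 180° − 77.84° = 102°.

φ = 102°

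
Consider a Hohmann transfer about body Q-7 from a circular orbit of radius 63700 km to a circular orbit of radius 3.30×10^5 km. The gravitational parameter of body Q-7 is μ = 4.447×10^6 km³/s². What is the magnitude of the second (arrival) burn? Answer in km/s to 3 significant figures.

Semi-major axis of the transfer orbit: a_t = (63700 + 3.300×10^5)/2 = 1.9685×10^5 km.
Circular speed at r = 3.300×10^5 km: v_c = √(μ/r) = 3.671 km/s.
Transfer-orbit speed at the same r (vis-viva, a = a_t): v_t = √[μ(2/r − 1/a_t)] = 2.088 km/s.
Δv₂ = |v_t − v_c| = |2.088 − 3.671| = 1.583 km/s.

Δv₂ = 1.58 km/s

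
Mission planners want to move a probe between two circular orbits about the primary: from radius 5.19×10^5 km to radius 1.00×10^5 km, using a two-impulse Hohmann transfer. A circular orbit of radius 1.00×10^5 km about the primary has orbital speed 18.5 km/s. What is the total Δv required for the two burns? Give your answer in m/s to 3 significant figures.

Δv = 8960 m/s

From the circular-orbit relation v² = μ/r at r = 1.00×10^5 km: μ = v²r = (18.5)² × 1.00×10^5 = 3.42250×10^7 km³/s².
The Hohmann ellipse has a_t = (r₁ + r₂)/2 = 3.095×10^5 km.
At r₁ the circular-orbit speed is v₁ = √(μ/r₁) = 8.1206 km/s.
On the transfer ellipse at r₁, v² = μ(2/r − 1/a) gives v_a = √[μ(2/r₁ − 1/a_t)] = 4.6159 km/s.
First burn Δv₁ = |v_a − v₁| = 3.5047 km/s.
At r₂, v₂ = √(μ/r₂) = 18.5000 km/s.
Transfer-orbit speed at r₂: v_p = √[μ(2/r₂ − 1/a_t)] = 23.9566 km/s.
Second burn Δv₂ = |v₂ − v_p| = 5.4566 km/s.
Total Δv = Δv₁ + Δv₂ = 8.961 km/s.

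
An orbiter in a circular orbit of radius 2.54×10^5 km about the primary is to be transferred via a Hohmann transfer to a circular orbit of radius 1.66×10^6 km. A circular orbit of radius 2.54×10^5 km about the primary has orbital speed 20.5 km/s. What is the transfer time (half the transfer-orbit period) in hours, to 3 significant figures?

From the circular-orbit relation v² = μ/r at r = 2.54×10^5 km: μ = v²r = (20.5)² × 2.54×10^5 = 1.06744×10^8 km³/s².
Transfer-ellipse semi-major axis a_t = (r₁ + r₂)/2 = (2.540×10^5 + 1.660×10^6)/2 = 9.570×10^5 km.
Half the transfer-orbit period gives t = π√(a_t³/μ) = 2.847×10^5 s.
Converting: 2.847×10^5 s ÷ 3600 s/hour = 79.1 hours.

t = 79.1 hours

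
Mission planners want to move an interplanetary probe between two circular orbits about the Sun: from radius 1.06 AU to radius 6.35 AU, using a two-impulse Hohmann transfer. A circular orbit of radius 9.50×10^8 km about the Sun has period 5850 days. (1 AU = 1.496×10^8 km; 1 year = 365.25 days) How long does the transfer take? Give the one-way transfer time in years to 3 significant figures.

t = 3.57 years

From Kepler's third law T² = 4π²r³/μ at r = 9.50×10^8 km, T = 5850 days = 5850 × 86400 s = 5.0544×10^8 s: μ = 4π²r³/T² = 1.32493×10^11 km³/s².
In km: r₁ = 1.06 × 1.496×10^8 = 1.58576×10^8 km; r₂ = 6.35 × 1.496×10^8 = 9.4996×10^8 km.
The Hohmann ellipse has a_t = (r₁ + r₂)/2 = 5.54268×10^8 km.
Half the transfer-orbit period gives t = π√(a_t³/μ) = 1.126×10^8 s.
Converting: 1.126×10^8 s ÷ 3.15576×10^7 s/year (365.25 × 86400) = 3.57 years.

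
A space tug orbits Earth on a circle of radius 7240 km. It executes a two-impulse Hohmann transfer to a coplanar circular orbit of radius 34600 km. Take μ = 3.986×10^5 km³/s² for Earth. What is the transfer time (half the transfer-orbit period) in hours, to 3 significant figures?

t = 4.18 hours

Transfer-ellipse semi-major axis a_t = (r₁ + r₂)/2 = (7240 + 34600)/2 = 20920 km.
Transfer time t = π√(a_t³/μ) = π√((20920)³ / 3.986×10^5) = 15060 s.
Converting: 15060 s ÷ 3600 s/hour = 4.18 hours.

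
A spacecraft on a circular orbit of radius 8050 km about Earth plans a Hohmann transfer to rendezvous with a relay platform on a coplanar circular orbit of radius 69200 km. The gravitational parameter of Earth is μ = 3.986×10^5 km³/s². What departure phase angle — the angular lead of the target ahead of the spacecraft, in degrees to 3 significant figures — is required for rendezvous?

φ = 105°

Transfer-ellipse semi-major axis a_t = (r₁ + r₂)/2 = (8050 + 69200)/2 = 38625 km.
Transfer time t = π√(a_t³/μ) = 37770 s.
Target angular speed ω₂ = √(μ/r₂³) = 3.468×10^-5 rad/s.
Angle swept by the target during transfer: ω₂·t = 1.310 rad = 75.06°.
Arrival is 180° from departure on the ellipse, so φ = 180° − 75.06° = 105°.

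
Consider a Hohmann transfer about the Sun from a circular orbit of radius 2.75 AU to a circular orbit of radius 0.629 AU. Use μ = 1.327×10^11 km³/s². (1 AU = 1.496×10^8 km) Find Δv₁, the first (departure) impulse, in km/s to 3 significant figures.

Δv₁ = 7.00 km/s

In km: r₁ = 2.75 × 1.496×10^8 = 4.114×10^8 km; r₂ = 0.629 × 1.496×10^8 = 9.40984×10^7 km.
Transfer-ellipse semi-major axis a_t = (r₁ + r₂)/2 = (4.114×10^8 + 9.40984×10^7)/2 = 2.527492×10^8 km.
Circular speed at r = 4.114×10^8 km: v_c = √(μ/r) = 17.9599 km/s.
Vis-viva on the transfer ellipse at r = 4.114×10^8 km gives v_t = √[μ(2/r − 1/a_t)] = 10.9585 km/s.
Δv₁ = |v_t − v_c| = |10.9585 − 17.9599| = 7.001 km/s.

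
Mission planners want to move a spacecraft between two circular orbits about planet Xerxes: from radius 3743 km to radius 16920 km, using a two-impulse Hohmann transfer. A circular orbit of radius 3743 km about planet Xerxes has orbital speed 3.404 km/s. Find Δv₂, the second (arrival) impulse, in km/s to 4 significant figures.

Δv₂ = 0.6374 km/s

From the circular-orbit relation v² = μ/r at r = 3743 km: μ = v²r = (3.404)² × 3743 = 43370.9 km³/s².
The Hohmann ellipse has a_t = (r₁ + r₂)/2 = 10331.5 km.
On the circular orbit at r = 16920 km, v_c = √(μ/r) = 1.60103 km/s.
Vis-viva on the transfer ellipse at r = 16920 km gives v_t = √[μ(2/r − 1/a_t)] = 0.963668 km/s.
Δv₂ = |v_t − v_c| = |0.963668 − 1.60103| = 0.6374 km/s.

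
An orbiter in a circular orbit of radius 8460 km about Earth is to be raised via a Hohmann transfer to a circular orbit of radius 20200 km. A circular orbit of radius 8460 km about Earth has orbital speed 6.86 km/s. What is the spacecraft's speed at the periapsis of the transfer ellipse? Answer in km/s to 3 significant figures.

From the circular-orbit relation v² = μ/r at r = 8460 km: μ = v²r = (6.86)² × 8460 = 3.98124×10^5 km³/s².
The Hohmann ellipse has a_t = (r₁ + r₂)/2 = 14330 km.
The periapsis of the transfer ellipse is at r = 8460 km.
Applying v² = μ(2/r − 1/a_t): v = 8.145 km/s.

v = 8.14 km/s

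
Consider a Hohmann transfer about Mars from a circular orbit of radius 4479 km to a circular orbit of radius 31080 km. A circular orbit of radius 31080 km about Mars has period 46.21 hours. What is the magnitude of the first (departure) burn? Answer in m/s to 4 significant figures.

Δv₁ = 996.2 m/s

From Kepler's third law T² = 4π²r³/μ at r = 31080 km, T = 46.21 hours = 46.21 × 3600 s = 1.66356×10^5 s: μ = 4π²r³/T² = 42827.8 km³/s².
Transfer-ellipse semi-major axis a_t = (r₁ + r₂)/2 = (4479 + 31080)/2 = 17779.5 km.
On the circular orbit at r = 4479 km, v_c = √(μ/r) = 3.0922 km/s.
Vis-viva on the transfer ellipse at r = 4479 km gives v_t = √[μ(2/r − 1/a_t)] = 4.0884 km/s.
Δv₁ = |v_t − v_c| = |4.0884 − 3.0922| = 0.9962 km/s.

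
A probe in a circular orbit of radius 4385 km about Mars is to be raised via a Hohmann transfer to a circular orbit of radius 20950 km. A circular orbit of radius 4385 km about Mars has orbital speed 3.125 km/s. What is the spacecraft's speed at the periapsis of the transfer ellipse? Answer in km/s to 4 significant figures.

From the circular-orbit relation v² = μ/r at r = 4385 km: μ = v²r = (3.125)² × 4385 = 42822.3 km³/s².
Semi-major axis of the transfer orbit: a_t = (4385 + 20950)/2 = 12667.5 km.
The periapsis of the transfer ellipse is at r = 4385 km.
From the vis-viva equation, v = √[μ(2/r − 1/a_t)] = 4.019 km/s.

v = 4.019 km/s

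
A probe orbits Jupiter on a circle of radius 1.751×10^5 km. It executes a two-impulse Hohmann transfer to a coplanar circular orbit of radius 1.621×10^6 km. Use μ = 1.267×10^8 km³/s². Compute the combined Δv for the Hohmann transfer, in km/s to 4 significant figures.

Δv = 14.18 km/s

Semi-major axis of the transfer orbit: a_t = (1.751×10^5 + 1.621×10^6)/2 = 8.9805×10^5 km.
At r₁ the circular-orbit speed is v₁ = √(μ/r₁) = 26.90 km/s.
On the transfer ellipse at r₁, vis-viva gives v_p = √[μ(2/r₁ − 1/a_t)] = 36.14 km/s.
First burn Δv₁ = |v_p − v₁| = 9.240 km/s.
Circular speed at r₂: v₂ = √(μ/r₂) = 8.841 km/s.
Transfer-orbit speed at r₂: v_a = √[μ(2/r₂ − 1/a_t)] = 3.904 km/s.
Second burn Δv₂ = |v₂ − v_a| = 4.937 km/s.
Δv = Δv₁ + Δv₂ = 9.240 + 4.937 = 14.18 km/s.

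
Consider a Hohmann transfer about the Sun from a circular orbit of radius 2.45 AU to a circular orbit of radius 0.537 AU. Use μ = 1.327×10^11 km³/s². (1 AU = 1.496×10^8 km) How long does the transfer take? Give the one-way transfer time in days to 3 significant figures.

In km: r₁ = 2.45 × 1.496×10^8 = 3.6652×10^8 km; r₂ = 0.537 × 1.496×10^8 = 8.03352×10^7 km.
Semi-major axis of the transfer orbit: a_t = (3.6652×10^8 + 8.03352×10^7)/2 = 2.234276×10^8 km.
By Kepler's third law the transfer-orbit period is T = 2π√(a_t³/μ), so t = T/2 = 2.880×10^7 s.
Converting: 2.880×10^7 s ÷ 86400 s/day = 333 days.

t = 333 days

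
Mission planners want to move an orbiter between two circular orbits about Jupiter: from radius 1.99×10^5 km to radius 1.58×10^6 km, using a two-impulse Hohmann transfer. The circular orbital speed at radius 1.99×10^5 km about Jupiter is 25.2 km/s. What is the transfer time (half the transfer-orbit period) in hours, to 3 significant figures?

t = 65.1 hours

From the circular-orbit relation v² = μ/r at r = 1.99×10^5 km: μ = v²r = (25.2)² × 1.99×10^5 = 1.26373×10^8 km³/s².
Transfer-ellipse semi-major axis a_t = (r₁ + r₂)/2 = (1.990×10^5 + 1.580×10^6)/2 = 8.895×10^5 km.
By Kepler's third law the transfer-orbit period is T = 2π√(a_t³/μ), so t = T/2 = 2.344×10^5 s.
Converting: 2.344×10^5 s ÷ 3600 s/hour = 65.1 hours.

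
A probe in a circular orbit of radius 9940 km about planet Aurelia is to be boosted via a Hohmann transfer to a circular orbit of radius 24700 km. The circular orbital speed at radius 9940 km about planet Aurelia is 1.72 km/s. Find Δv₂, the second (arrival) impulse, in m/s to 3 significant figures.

From the circular-orbit relation v² = μ/r at r = 9940 km: μ = v²r = (1.72)² × 9940 = 29406.5 km³/s².
The Hohmann ellipse has a_t = (r₁ + r₂)/2 = 17320 km.
On the circular orbit at r = 24700 km, v_c = √(μ/r) = 1.0911 km/s.
Vis-viva on the transfer ellipse at r = 24700 km gives v_t = √[μ(2/r − 1/a_t)] = 0.82659 km/s.
Δv₂ = |v_t − v_c| = |0.82659 − 1.0911| = 0.2645 km/s.

Δv₂ = 265 m/s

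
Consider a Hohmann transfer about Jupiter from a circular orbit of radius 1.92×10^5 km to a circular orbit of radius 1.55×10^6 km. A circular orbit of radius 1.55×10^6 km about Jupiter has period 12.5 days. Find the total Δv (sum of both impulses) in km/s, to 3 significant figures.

Δv = 13.3 km/s

From Kepler's third law T² = 4π²r³/μ at r = 1.55×10^6 km, T = 12.5 days = 12.5 × 86400 s = 1.080×10^6 s: μ = 4π²r³/T² = 1.26040×10^8 km³/s².
Transfer-ellipse semi-major axis a_t = (r₁ + r₂)/2 = (1.920×10^5 + 1.550×10^6)/2 = 8.710×10^5 km.
At r₁ the circular-orbit speed is v₁ = √(μ/r₁) = 25.621 km/s.
Transfer-orbit speed at r₁ (vis-viva equation): v_p = √[μ(2/r₁ − 1/a_t)] = 34.179 km/s.
First burn Δv₁ = |v_p − v₁| = 8.558 km/s.
Circular speed at r₂: v₂ = √(μ/r₂) = 9.018 km/s.
Transfer-orbit speed at r₂: v_a = √[μ(2/r₂ − 1/a_t)] = 4.234 km/s.
Second burn Δv₂ = |v₂ − v_a| = 4.784 km/s.
Total Δv = Δv₁ + Δv₂ = 13.34 km/s.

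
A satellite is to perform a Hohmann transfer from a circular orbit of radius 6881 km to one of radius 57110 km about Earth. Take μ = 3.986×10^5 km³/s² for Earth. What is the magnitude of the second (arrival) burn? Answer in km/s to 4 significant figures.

Δv₂ = 1.417 km/s

Transfer-ellipse semi-major axis a_t = (r₁ + r₂)/2 = (6881 + 57110)/2 = 31995.5 km.
Circular speed at r = 57110 km: v_c = √(μ/r) = 2.642 km/s.
Vis-viva on the transfer ellipse at r = 57110 km gives v_t = √[μ(2/r − 1/a_t)] = 1.225 km/s.
Δv₂ = |v_t − v_c| = |1.225 − 2.642| = 1.417 km/s.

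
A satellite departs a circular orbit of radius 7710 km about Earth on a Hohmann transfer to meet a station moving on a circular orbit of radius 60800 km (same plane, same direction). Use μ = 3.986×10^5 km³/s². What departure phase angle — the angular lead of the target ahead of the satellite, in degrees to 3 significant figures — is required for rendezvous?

Semi-major axis of the transfer orbit: a_t = (7710 + 60800)/2 = 34255 km.
Transfer time t = π√(a_t³/μ) = 31550 s.
Target angular speed ω₂ = √(μ/r₂³) = 4.211×10^-5 rad/s.
Angle swept by the target during transfer: ω₂·t = 1.3286 rad = 76.12°.
The satellite traverses 180° on the transfer ellipse, so the target must lead by 180° − 76.12° = 104°.

φ = 104°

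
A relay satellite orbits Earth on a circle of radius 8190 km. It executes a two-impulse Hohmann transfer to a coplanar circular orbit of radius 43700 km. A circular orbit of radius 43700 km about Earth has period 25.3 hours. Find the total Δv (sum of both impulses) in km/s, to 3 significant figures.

Δv = 3.39 km/s

From Kepler's third law T² = 4π²r³/μ at r = 43700 km, T = 25.3 hours = 25.3 × 3600 s = 91080 s: μ = 4π²r³/T² = 3.97153×10^5 km³/s².
Transfer-ellipse semi-major axis a_t = (r₁ + r₂)/2 = (8190 + 43700)/2 = 25945 km.
Circular speed at r₁: v₁ = √(μ/r₁) = √(3.97153×10^5/8190) = 6.964 km/s.
Transfer-orbit speed at r₁ (vis-viva equation): v_p = √[μ(2/r₁ − 1/a_t)] = 9.038 km/s.
First burn Δv₁ = |v_p − v₁| = 2.074 km/s.
Circular speed at r₂: v₂ = √(μ/r₂) = 3.015 km/s.
Transfer-orbit speed at r₂: v_a = √[μ(2/r₂ − 1/a_t)] = 1.694 km/s.
Second burn Δv₂ = |v₂ − v_a| = 1.321 km/s.
Total Δv = Δv₁ + Δv₂ = 3.395 km/s.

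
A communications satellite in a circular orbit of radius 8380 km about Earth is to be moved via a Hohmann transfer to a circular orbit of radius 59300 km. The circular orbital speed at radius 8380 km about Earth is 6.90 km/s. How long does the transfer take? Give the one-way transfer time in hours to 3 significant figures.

t = 8.60 hours

From the circular-orbit relation v² = μ/r at r = 8380 km: μ = v²r = (6.90)² × 8380 = 3.98972×10^5 km³/s².
The Hohmann ellipse has a_t = (r₁ + r₂)/2 = 33840 km.
Transfer time t = π√(a_t³/μ) = π√((33840)³ / 3.98972×10^5) = 30960 s.
Converting: 30960 s ÷ 3600 s/hour = 8.60 hours.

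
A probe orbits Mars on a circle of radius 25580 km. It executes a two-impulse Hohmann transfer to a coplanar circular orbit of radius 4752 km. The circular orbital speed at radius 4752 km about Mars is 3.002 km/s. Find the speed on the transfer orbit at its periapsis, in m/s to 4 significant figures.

v = 3899 m/s

From the circular-orbit relation v² = μ/r at r = 4752 km: μ = v²r = (3.002)² × 4752 = 42825.0 km³/s².
Semi-major axis of the transfer orbit: a_t = (25580 + 4752)/2 = 15166 km.
At periapsis, r = 4752 km.
Applying v² = μ(2/r − 1/a_t): v = 3.899 km/s.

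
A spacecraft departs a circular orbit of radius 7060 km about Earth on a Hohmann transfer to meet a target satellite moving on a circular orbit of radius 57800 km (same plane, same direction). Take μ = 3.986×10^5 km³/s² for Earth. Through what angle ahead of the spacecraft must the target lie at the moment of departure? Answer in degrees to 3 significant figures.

Transfer-ellipse semi-major axis a_t = (r₁ + r₂)/2 = (7060 + 57800)/2 = 32430 km.
Transfer time t = π√(a_t³/μ) = 29060 s.
The target's mean motion on its circular orbit is ω₂ = √(μ/r₂³) = 4.5434×10^-5 rad/s.
Angle swept by the target during transfer: ω₂·t = 1.3203 rad = 75.65°.
Arrival is 180° from departure on the ellipse, so φ = 180° − 75.65° = 104°.

φ = 104°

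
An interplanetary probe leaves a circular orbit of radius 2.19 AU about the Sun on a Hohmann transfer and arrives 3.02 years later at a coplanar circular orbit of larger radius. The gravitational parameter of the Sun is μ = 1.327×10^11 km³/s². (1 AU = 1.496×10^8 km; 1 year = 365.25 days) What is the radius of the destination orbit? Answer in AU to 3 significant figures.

r₂ = 4.44 AU

In km: r₁ = 2.19 × 1.496×10^8 = 3.27624×10^8 km.
Transfer time t = 3.02 years × 365.25 × 86400 s = 9.5303952×10^7 s, and t = π√(a_t³/μ).
So a_t = (μ t²/π²)^(1/3) = (1.327×10^11 × (9.5303952×10^7)² / π²)^(1/3) = 4.9613×10^8 km.
Since a_t = (r₁ + r₂)/2, r₂ = 2a_t − r₁ = 2×4.9613×10^8 − 3.27624×10^8 = 6.64636×10^8 km.
In AU: r₂ = 6.64636×10^8 / 1.496×10^8 = 4.44 AU.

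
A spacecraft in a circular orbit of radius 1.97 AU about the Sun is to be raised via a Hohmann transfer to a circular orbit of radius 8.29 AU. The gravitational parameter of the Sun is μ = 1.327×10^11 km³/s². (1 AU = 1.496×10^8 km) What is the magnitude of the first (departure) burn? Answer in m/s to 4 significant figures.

In km: r₁ = 1.97 × 1.496×10^8 = 2.94712×10^8 km; r₂ = 8.29 × 1.496×10^8 = 1.240184×10^9 km.
Transfer-ellipse semi-major axis a_t = (r₁ + r₂)/2 = (2.94712×10^8 + 1.240184×10^9)/2 = 7.67448×10^8 km.
On the circular orbit at r = 2.94712×10^8 km, v_c = √(μ/r) = 21.220 km/s.
Transfer-orbit speed at the same r (vis-viva, a = a_t): v_t = √[μ(2/r − 1/a_t)] = 26.975 km/s.
Δv₁ = |v_t − v_c| = |26.975 − 21.220| = 5.755 km/s.

Δv₁ = 5755 m/s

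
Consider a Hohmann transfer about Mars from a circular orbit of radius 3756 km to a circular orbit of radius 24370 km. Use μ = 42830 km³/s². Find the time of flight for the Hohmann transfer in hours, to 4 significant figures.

Transfer-ellipse semi-major axis a_t = (r₁ + r₂)/2 = (3756 + 24370)/2 = 14063 km.
Half the transfer-orbit period gives t = π√(a_t³/μ) = 25316 s.
Converting: 25316 s ÷ 3600 s/hour = 7.032 hours.

t = 7.032 hours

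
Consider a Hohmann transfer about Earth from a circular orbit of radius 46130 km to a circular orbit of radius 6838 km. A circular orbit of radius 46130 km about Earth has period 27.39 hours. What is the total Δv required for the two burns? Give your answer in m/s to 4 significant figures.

From Kepler's third law T² = 4π²r³/μ at r = 46130 km, T = 27.39 hours = 27.39 × 3600 s = 98604 s: μ = 4π²r³/T² = 3.98585×10^5 km³/s².
Transfer-ellipse semi-major axis a_t = (r₁ + r₂)/2 = (46130 + 6838)/2 = 26484 km.
Circular speed at r₁: v₁ = √(μ/r₁) = √(3.98585×10^5/46130) = 2.9395 km/s.
On the transfer ellipse at r₁, v² = μ(2/r − 1/a) gives v_a = √[μ(2/r₁ − 1/a_t)] = 1.4936 km/s.
First burn Δv₁ = |v_a − v₁| = 1.446 km/s.
Circular speed at r₂: v₂ = √(μ/r₂) = 7.6348 km/s.
Transfer-orbit speed at r₂: v_p = √[μ(2/r₂ − 1/a_t)] = 10.076 km/s.
Second burn Δv₂ = |v₂ − v_p| = 2.441 km/s.
Total Δv = Δv₁ + Δv₂ = 3.887 km/s.

Δv = 3887 m/s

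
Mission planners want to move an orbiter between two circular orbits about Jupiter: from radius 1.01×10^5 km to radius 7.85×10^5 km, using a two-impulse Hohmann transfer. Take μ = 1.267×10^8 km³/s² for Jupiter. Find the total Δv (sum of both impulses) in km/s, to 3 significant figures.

The Hohmann ellipse has a_t = (r₁ + r₂)/2 = 4.430×10^5 km.
Circular speed at r₁: v₁ = √(μ/r₁) = √(1.267×10^8/1.010×10^5) = 35.42 km/s.
On the transfer ellipse at r₁, vis-viva gives v_p = √[μ(2/r₁ − 1/a_t)] = 47.15 km/s.
First burn Δv₁ = |v_p − v₁| = 11.73 km/s.
At r₂, v₂ = √(μ/r₂) = 12.704 km/s.
Transfer-orbit speed at r₂: v_a = √[μ(2/r₂ − 1/a_t)] = 6.0661 km/s.
Second burn Δv₂ = |v₂ − v_a| = 6.638 km/s.
Δv = Δv₁ + Δv₂ = 11.73 + 6.638 = 18.37 km/s.

Δv = 18.4 km/s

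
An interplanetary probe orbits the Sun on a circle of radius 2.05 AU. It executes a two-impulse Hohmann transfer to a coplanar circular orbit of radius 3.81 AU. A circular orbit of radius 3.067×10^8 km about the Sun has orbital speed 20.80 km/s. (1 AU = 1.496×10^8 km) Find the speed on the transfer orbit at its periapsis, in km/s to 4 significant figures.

From the circular-orbit relation v² = μ/r at r = 3.067×10^8 km: μ = v²r = (20.80)² × 3.067×10^8 = 1.32691×10^11 km³/s².
In km: r₁ = 2.05 × 1.496×10^8 = 3.0668×10^8 km; r₂ = 3.81 × 1.496×10^8 = 5.69976×10^8 km.
Semi-major axis of the transfer orbit: a_t = (3.0668×10^8 + 5.69976×10^8)/2 = 4.38328×10^8 km.
At periapsis, r = 3.0668×10^8 km.
From the vis-viva equation, v = √[μ(2/r − 1/a_t)] = 23.72 km/s.

v = 23.72 km/s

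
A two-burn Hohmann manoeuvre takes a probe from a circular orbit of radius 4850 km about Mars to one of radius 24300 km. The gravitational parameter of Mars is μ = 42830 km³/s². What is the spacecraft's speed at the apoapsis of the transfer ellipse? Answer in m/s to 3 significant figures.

The Hohmann ellipse has a_t = (r₁ + r₂)/2 = 14575 km.
The apoapsis of the transfer ellipse is at r = 24300 km.
Vis-viva: v = √[μ(2/r − 1/a_t)] = √[42830 × (2/24300 − 1/14575)] = 0.7658 km/s.

v = 766 m/s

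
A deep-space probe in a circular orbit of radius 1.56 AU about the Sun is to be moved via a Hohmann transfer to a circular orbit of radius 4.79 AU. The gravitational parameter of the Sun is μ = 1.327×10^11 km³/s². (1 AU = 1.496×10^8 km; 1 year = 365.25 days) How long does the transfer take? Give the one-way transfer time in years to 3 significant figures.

In km: r₁ = 1.56 × 1.496×10^8 = 2.33376×10^8 km; r₂ = 4.79 × 1.496×10^8 = 7.16584×10^8 km.
The Hohmann ellipse has a_t = (r₁ + r₂)/2 = 4.7498×10^8 km.
By Kepler's third law the transfer-orbit period is T = 2π√(a_t³/μ), so t = T/2 = 8.927×10^7 s.
Converting: 8.927×10^7 s ÷ 3.15576×10^7 s/year (365.25 × 86400) = 2.83 years.

t = 2.83 years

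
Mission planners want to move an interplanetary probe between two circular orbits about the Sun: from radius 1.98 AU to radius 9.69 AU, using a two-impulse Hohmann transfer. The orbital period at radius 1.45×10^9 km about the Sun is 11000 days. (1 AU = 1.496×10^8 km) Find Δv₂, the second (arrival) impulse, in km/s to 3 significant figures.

Δv₂ = 4.00 km/s

From Kepler's third law T² = 4π²r³/μ at r = 1.45×10^9 km, T = 11000 days = 11000 × 86400 s = 9.504×10^8 s: μ = 4π²r³/T² = 1.33245×10^11 km³/s².
In km: r₁ = 1.98 × 1.496×10^8 = 2.96208×10^8 km; r₂ = 9.69 × 1.496×10^8 = 1.449624×10^9 km.
The Hohmann ellipse has a_t = (r₁ + r₂)/2 = 8.72916×10^8 km.
Circular speed at r = 1.449624×10^9 km: v_c = √(μ/r) = 9.587332 km/s.
Vis-viva on the transfer ellipse at r = 1.449624×10^9 km gives v_t = √[μ(2/r − 1/a_t)] = 5.584830 km/s.
Δv₂ = |v_t − v_c| = |5.584830 − 9.587332| = 4.003 km/s.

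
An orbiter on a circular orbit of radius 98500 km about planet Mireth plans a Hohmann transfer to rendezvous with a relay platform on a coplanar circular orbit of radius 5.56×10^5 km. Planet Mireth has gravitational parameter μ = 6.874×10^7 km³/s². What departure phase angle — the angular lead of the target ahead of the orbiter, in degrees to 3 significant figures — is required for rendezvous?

φ = 98.7°

The Hohmann ellipse has a_t = (r₁ + r₂)/2 = 3.2725×10^5 km.
The half-period of the transfer ellipse is t = π√(a_t³/μ) = 70936 s.
The target's mean motion on its circular orbit is ω₂ = √(μ/r₂³) = 1.9998×10^-5 rad/s.
Angle swept by the target during transfer: ω₂·t = 1.4186 rad = 81.28°.
The orbiter traverses 180° on the transfer ellipse, so the target must lead by 180° − 81.28° = 98.7°.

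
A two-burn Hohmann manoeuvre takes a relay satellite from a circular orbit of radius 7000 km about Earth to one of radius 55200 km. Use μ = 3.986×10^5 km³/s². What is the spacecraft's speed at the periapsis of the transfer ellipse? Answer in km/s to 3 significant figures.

The Hohmann ellipse has a_t = (r₁ + r₂)/2 = 31100 km.
At periapsis, r = 7000 km.
Vis-viva: v = √[μ(2/r − 1/a_t)] = √[3.986×10^5 × (2/7000 − 1/31100)] = 10.05 km/s.

v = 10.1 km/s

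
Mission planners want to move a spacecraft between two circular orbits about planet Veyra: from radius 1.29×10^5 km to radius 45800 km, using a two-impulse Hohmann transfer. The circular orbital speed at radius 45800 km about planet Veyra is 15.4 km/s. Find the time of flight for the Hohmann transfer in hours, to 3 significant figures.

t = 6.84 hours

From the circular-orbit relation v² = μ/r at r = 45800 km: μ = v²r = (15.4)² × 45800 = 1.08619×10^7 km³/s².
Transfer-ellipse semi-major axis a_t = (r₁ + r₂)/2 = (1.290×10^5 + 45800)/2 = 87400 km.
Half the transfer-orbit period gives t = π√(a_t³/μ) = 24630 s.
Converting: 24630 s ÷ 3600 s/hour = 6.84 hours.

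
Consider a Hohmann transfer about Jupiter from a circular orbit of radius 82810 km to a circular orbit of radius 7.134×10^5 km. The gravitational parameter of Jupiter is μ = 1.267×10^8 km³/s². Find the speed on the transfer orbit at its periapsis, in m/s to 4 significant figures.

v = 52360 m/s

The Hohmann ellipse has a_t = (r₁ + r₂)/2 = 3.98105×10^5 km.
At periapsis, r = 82810 km.
From the vis-viva equation, v = √[μ(2/r − 1/a_t)] = 52.36 km/s.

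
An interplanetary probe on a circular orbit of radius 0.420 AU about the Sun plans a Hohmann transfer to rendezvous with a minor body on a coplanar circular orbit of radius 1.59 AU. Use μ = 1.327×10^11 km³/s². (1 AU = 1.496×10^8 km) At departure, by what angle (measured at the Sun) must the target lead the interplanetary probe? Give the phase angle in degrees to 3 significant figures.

φ = 89.5°

In km: r₁ = 0.420 × 1.496×10^8 = 6.2832×10^7 km; r₂ = 1.59 × 1.496×10^8 = 2.37864×10^8 km.
Transfer-ellipse semi-major axis a_t = (r₁ + r₂)/2 = (6.2832×10^7 + 2.37864×10^8)/2 = 1.50348×10^8 km.
Transfer time t = π√(a_t³/μ) = 1.589867×10^7 s.
Target angular speed ω₂ = √(μ/r₂³) = 9.929843×10^-8 rad/s.
Angle swept by the target during transfer: ω₂·t = 1.578713 rad = 90.454°.
Arrival is 180° from departure on the ellipse, so φ = 180° − 90.454° = 89.5°.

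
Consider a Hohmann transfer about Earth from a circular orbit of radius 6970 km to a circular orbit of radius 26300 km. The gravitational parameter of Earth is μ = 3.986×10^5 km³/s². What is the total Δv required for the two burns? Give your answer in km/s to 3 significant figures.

Semi-major axis of the transfer orbit: a_t = (6970 + 26300)/2 = 16635 km.
Circular speed at r₁: v₁ = √(μ/r₁) = √(3.986×10^5/6970) = 7.5623 km/s.
On the transfer ellipse at r₁, v² = μ(2/r − 1/a) gives v_p = √[μ(2/r₁ − 1/a_t)] = 9.5086 km/s.
First burn Δv₁ = |v_p − v₁| = 1.946 km/s.
Circular speed at r₂: v₂ = √(μ/r₂) = 3.893 km/s.
Transfer-orbit speed at r₂: v_a = √[μ(2/r₂ − 1/a_t)] = 2.520 km/s.
Second burn Δv₂ = |v₂ − v_a| = 1.373 km/s.
Total Δv = Δv₁ + Δv₂ = 3.319 km/s.

Δv = 3.32 km/s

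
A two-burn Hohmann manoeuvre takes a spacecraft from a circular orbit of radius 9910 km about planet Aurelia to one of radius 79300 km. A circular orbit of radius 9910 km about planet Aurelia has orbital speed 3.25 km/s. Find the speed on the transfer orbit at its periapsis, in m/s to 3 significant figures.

From the circular-orbit relation v² = μ/r at r = 9910 km: μ = v²r = (3.25)² × 9910 = 1.04674×10^5 km³/s².
Transfer-ellipse semi-major axis a_t = (r₁ + r₂)/2 = (9910 + 79300)/2 = 44605 km.
At periapsis, r = 9910 km.
From the vis-viva equation, v = √[μ(2/r − 1/a_t)] = 4.333 km/s.

v = 4330 m/s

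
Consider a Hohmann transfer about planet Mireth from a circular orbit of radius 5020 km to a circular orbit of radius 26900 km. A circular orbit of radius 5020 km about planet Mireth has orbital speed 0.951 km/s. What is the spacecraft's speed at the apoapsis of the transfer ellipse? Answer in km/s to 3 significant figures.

From the circular-orbit relation v² = μ/r at r = 5020 km: μ = v²r = (0.951)² × 5020 = 4540.09 km³/s².
The Hohmann ellipse has a_t = (r₁ + r₂)/2 = 15960 km.
At apoapsis, r = 26900 km.
Applying v² = μ(2/r − 1/a_t): v = 0.2304 km/s.

v = 0.230 km/s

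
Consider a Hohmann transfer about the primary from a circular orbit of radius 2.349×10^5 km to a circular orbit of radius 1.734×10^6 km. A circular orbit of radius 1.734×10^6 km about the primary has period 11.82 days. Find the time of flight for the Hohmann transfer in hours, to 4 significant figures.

t = 60.68 hours

From Kepler's third law T² = 4π²r³/μ at r = 1.734×10^6 km, T = 11.82 days = 11.82 × 86400 s = 1.021248×10^6 s: μ = 4π²r³/T² = 1.97353×10^8 km³/s².
Semi-major axis of the transfer orbit: a_t = (2.349×10^5 + 1.734×10^6)/2 = 9.8445×10^5 km.
Half the transfer-orbit period gives t = π√(a_t³/μ) = 2.18433×10^5 s.
Converting: 2.18433×10^5 s ÷ 3600 s/hour = 60.68 hours.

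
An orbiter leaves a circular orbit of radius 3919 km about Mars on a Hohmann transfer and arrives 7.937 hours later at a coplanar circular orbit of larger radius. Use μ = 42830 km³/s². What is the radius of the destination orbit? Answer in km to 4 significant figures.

Transfer time t = 7.937 hours = 28573.2 s, and t = π√(a_t³/μ).
So a_t = (μ t²/π²)^(1/3) = (42830 × (28573.2)² / π²)^(1/3) = 15245 km.
Since a_t = (r₁ + r₂)/2, r₂ = 2a_t − r₁ = 2×15245 − 3919 = 26571 km.

r₂ = 26570 km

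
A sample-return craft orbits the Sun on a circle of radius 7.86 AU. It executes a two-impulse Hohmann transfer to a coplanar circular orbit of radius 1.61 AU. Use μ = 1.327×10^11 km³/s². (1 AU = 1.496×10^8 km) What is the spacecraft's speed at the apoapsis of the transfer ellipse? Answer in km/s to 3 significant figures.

v = 6.19 km/s

In km: r₁ = 7.86 × 1.496×10^8 = 1.175856×10^9 km; r₂ = 1.61 × 1.496×10^8 = 2.40856×10^8 km.
Semi-major axis of the transfer orbit: a_t = (1.175856×10^9 + 2.40856×10^8)/2 = 7.08356×10^8 km.
The apoapsis of the transfer ellipse is at r = 1.175856×10^9 km.
Vis-viva: v = √[μ(2/r − 1/a_t)] = √[1.327×10^11 × (2/1.175856×10^9 − 1/7.08356×10^8)] = 6.195 km/s.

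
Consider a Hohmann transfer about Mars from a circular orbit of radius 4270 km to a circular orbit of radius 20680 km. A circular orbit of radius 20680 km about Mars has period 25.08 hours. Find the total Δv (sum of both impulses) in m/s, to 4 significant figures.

Δv = 1508 m/s

From Kepler's third law T² = 4π²r³/μ at r = 20680 km, T = 25.08 hours = 25.08 × 3600 s = 90288 s: μ = 4π²r³/T² = 42830.3 km³/s².
Semi-major axis of the transfer orbit: a_t = (4270 + 20680)/2 = 12475 km.
Circular speed at r₁: v₁ = √(μ/r₁) = √(42830.3/4270) = 3.1671 km/s.
On the transfer ellipse at r₁, v² = μ(2/r − 1/a) gives v_p = √[μ(2/r₁ − 1/a_t)] = 4.0777 km/s.
First burn Δv₁ = |v_p − v₁| = 0.9106 km/s.
Circular speed at r₂: v₂ = √(μ/r₂) = 1.43913 km/s.
Transfer-orbit speed at r₂: v_a = √[μ(2/r₂ − 1/a_t)] = 0.841965 km/s.
Second burn Δv₂ = |v₂ − v_a| = 0.5972 km/s.
Total Δv = Δv₁ + Δv₂ = 1.508 km/s.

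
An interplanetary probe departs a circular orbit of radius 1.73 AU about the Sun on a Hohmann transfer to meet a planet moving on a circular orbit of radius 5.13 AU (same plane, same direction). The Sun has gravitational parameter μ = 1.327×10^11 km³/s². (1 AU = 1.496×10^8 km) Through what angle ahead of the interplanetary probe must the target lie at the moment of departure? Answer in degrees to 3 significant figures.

In km: r₁ = 1.73 × 1.496×10^8 = 2.58808×10^8 km; r₂ = 5.13 × 1.496×10^8 = 7.67448×10^8 km.
Transfer-ellipse semi-major axis a_t = (r₁ + r₂)/2 = (2.58808×10^8 + 7.67448×10^8)/2 = 5.13128×10^8 km.
Transfer time t = π√(a_t³/μ) = 1.00243×10^8 s.
The target's mean motion on its circular orbit is ω₂ = √(μ/r₂³) = 1.71341×10^-8 rad/s.
Angle swept by the target during transfer: ω₂·t = 1.7176 rad = 98.41°.
Arrival is 180° from departure on the ellipse, so φ = 180° − 98.41° = 81.6°.

φ = 81.6°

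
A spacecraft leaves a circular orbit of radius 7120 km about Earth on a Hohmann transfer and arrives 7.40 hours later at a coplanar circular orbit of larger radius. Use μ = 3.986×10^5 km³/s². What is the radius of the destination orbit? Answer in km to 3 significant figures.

r₂ = 54100 km

Transfer time t = 7.40 hours = 26640 s, and t = π√(a_t³/μ).
So a_t = (μ t²/π²)^(1/3) = (3.986×10^5 × (26640)² / π²)^(1/3) = 30603 km.
Since a_t = (r₁ + r₂)/2, r₂ = 2a_t − r₁ = 2×30603 − 7120 = 54086 km.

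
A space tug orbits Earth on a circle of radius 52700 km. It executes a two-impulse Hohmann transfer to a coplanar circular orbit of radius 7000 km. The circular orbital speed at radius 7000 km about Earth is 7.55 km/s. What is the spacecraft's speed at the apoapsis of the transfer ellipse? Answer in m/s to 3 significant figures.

From the circular-orbit relation v² = μ/r at r = 7000 km: μ = v²r = (7.55)² × 7000 = 3.99018×10^5 km³/s².
Transfer-ellipse semi-major axis a_t = (r₁ + r₂)/2 = (52700 + 7000)/2 = 29850 km.
The apoapsis of the transfer ellipse is at r = 52700 km.
Applying v² = μ(2/r − 1/a_t): v = 1.333 km/s.

v = 1330 m/s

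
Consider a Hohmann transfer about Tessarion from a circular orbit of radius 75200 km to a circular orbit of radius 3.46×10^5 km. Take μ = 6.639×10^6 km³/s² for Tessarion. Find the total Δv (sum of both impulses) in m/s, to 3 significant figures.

Δv = 4410 m/s

Semi-major axis of the transfer orbit: a_t = (75200 + 3.460×10^5)/2 = 2.106×10^5 km.
Circular speed at r₁: v₁ = √(μ/r₁) = √(6.639×10^6/75200) = 9.3960 km/s.
Transfer-orbit speed at r₁ (v² = μ(2/r − 1/a)): v_p = √[μ(2/r₁ − 1/a_t)] = 12.043 km/s.
First burn Δv₁ = |v_p − v₁| = 2.647 km/s.
At r₂, v₂ = √(μ/r₂) = 4.3804 km/s.
Transfer-orbit speed at r₂: v_a = √[μ(2/r₂ − 1/a_t)] = 2.6175 km/s.
Second burn Δv₂ = |v₂ − v_a| = 1.763 km/s.
Δv = Δv₁ + Δv₂ = 2.647 + 1.763 = 4.410 km/s.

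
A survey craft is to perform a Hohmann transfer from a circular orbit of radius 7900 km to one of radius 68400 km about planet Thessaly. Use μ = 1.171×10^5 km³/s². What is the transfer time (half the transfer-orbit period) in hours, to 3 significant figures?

Semi-major axis of the transfer orbit: a_t = (7900 + 68400)/2 = 38150 km.
Transfer time t = π√(a_t³/μ) = π√((38150)³ / 1.171×10^5) = 68410 s.
Converting: 68410 s ÷ 3600 s/hour = 19.0 hours.

t = 19.0 hours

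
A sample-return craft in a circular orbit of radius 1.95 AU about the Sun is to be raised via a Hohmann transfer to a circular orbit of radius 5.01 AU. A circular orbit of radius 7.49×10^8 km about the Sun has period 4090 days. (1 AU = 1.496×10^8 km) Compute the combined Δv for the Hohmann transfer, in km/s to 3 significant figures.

From Kepler's third law T² = 4π²r³/μ at r = 7.49×10^8 km, T = 4090 days = 4090 × 86400 s = 3.53376×10^8 s: μ = 4π²r³/T² = 1.32841×10^11 km³/s².
In km: r₁ = 1.95 × 1.496×10^8 = 2.9172×10^8 km; r₂ = 5.01 × 1.496×10^8 = 7.49496×10^8 km.
Transfer-ellipse semi-major axis a_t = (r₁ + r₂)/2 = (2.9172×10^8 + 7.49496×10^8)/2 = 5.20608×10^8 km.
Circular speed at r₁: v₁ = √(μ/r₁) = √(1.32841×10^11/2.9172×10^8) = 21.339 km/s.
Transfer-orbit speed at r₁ (v² = μ(2/r − 1/a)): v_p = √[μ(2/r₁ − 1/a_t)] = 25.604 km/s.
First burn Δv₁ = |v_p − v₁| = 4.265 km/s.
At r₂, v₂ = √(μ/r₂) = 13.313 km/s.
Transfer-orbit speed at r₂: v_a = √[μ(2/r₂ − 1/a_t)] = 9.9657 km/s.
Second burn Δv₂ = |v₂ − v_a| = 3.347 km/s.
Total Δv = Δv₁ + Δv₂ = 7.612 km/s.

Δv = 7.61 km/s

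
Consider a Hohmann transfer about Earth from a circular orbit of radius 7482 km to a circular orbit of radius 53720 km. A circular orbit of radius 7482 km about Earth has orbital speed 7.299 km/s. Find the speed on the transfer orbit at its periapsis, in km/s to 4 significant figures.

v = 9.671 km/s

From the circular-orbit relation v² = μ/r at r = 7482 km: μ = v²r = (7.299)² × 7482 = 3.98607×10^5 km³/s².
Transfer-ellipse semi-major axis a_t = (r₁ + r₂)/2 = (7482 + 53720)/2 = 30601 km.
At periapsis, r = 7482 km.
Vis-viva: v = √[μ(2/r − 1/a_t)] = √[3.98607×10^5 × (2/7482 − 1/30601)] = 9.671 km/s.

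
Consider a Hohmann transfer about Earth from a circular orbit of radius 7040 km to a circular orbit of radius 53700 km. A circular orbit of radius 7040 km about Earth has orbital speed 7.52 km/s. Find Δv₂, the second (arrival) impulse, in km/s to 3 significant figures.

Δv₂ = 1.41 km/s

From the circular-orbit relation v² = μ/r at r = 7040 km: μ = v²r = (7.52)² × 7040 = 3.98115×10^5 km³/s².
Semi-major axis of the transfer orbit: a_t = (7040 + 53700)/2 = 30370 km.
Circular speed at r = 53700 km: v_c = √(μ/r) = 2.723 km/s.
Transfer-orbit speed at the same r (vis-viva, a = a_t): v_t = √[μ(2/r − 1/a_t)] = 1.311 km/s.
Δv₂ = |v_t − v_c| = |1.311 − 2.723| = 1.412 km/s.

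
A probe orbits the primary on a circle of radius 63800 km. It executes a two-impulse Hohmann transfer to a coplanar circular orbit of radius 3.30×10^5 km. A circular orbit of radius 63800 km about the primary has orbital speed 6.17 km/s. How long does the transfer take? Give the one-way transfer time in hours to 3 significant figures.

t = 48.9 hours

From the circular-orbit relation v² = μ/r at r = 63800 km: μ = v²r = (6.17)² × 63800 = 2.42880×10^6 km³/s².
Semi-major axis of the transfer orbit: a_t = (63800 + 3.300×10^5)/2 = 1.969×10^5 km.
Transfer time t = π√(a_t³/μ) = π√((1.969×10^5)³ / 2.42880×10^6) = 1.761×10^5 s.
Converting: 1.761×10^5 s ÷ 3600 s/hour = 48.9 hours.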